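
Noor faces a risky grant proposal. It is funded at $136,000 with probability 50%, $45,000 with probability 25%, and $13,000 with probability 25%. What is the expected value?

EV = 0.5 × 136000 + 0.25 × 45000 + 0.25 × 13000 = 68000 + 11250 + 3250 = 82500

$82,500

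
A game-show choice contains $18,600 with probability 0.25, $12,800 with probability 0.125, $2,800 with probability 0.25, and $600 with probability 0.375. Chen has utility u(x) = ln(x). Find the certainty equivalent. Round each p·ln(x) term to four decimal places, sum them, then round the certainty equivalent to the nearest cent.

$3,050.31

E[u] = 0.25·ln(18600) + 0.125·ln(12800) + 0.25·ln(2800) + 0.375·ln(600) = 2.4577 + 1.1822 + 1.9843 + 2.3988 = 8.0230
CE = e^8.0230 ≈ 3050.31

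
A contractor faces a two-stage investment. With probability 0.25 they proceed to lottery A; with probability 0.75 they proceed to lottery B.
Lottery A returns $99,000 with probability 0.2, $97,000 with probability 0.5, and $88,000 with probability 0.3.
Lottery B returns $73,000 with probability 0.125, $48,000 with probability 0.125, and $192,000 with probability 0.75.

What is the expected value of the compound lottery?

EV(A) = 0.2 × 99000 + 0.5 × 97000 + 0.3 × 88000 = 19800 + 48500 + 26400 = 94700
EV(B) = 0.125 × 73000 + 0.125 × 48000 + 0.75 × 192000 = 9125 + 6000 + 144000 = 159125
Overall = 0.25 × 94700 + 0.75 × 159125 = 23675 + 119343.75 = 143018.75

$143,018.75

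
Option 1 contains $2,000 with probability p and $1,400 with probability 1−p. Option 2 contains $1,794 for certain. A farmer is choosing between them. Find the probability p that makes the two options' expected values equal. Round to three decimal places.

p·2000 + (1−p)·1400 = 1794
600p + 1400 = 1794
p = (1794 − 1400) / 600

p = 0.657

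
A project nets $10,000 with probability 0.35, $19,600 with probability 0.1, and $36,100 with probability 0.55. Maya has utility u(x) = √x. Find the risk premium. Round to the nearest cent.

E[u] = 0.35·√10000 + 0.1·√19600 + 0.55·√36100 = 0.35·100 + 0.1·140 + 0.55·190 = 153.5
CE = (153.5)² = 23562.25
Risk premium = EV − CE = 25315 − 23562.25 = 1752.75

$1,752.75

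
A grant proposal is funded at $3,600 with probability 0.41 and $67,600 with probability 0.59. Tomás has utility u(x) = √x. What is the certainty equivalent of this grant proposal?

$31,684

E[u] = 0.41·√3600 + 0.59·√67600 = 0.41·60 + 0.59·260 = 178
CE = (178)² = 31684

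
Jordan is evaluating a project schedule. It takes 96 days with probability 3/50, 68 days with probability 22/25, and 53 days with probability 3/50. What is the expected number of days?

EV = 3/50 × 96 + 22/25 × 68 + 3/50 × 53 = 5.76 + 59.84 + 3.18 = 68.78

68.78 days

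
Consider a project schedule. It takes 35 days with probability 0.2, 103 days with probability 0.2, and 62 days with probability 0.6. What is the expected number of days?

64.8 days

EV = 0.2 × 35 + 0.2 × 103 + 0.6 × 62 = 7 + 20.6 + 37.2 = 64.8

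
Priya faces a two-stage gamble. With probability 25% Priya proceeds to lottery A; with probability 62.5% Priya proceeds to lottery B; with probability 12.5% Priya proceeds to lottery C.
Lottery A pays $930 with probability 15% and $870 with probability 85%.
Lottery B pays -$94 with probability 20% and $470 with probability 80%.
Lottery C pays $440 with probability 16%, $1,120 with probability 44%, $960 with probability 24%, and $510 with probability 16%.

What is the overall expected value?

EV(A) = 0.15 × 930 + 0.85 × 870 = 139.5 + 739.5 = 879
EV(B) = 0.2 × (-94) + 0.8 × 470 = -18.8 + 376 = 357.2
EV(C) = 0.16 × 440 + 0.44 × 1120 + 0.24 × 960 + 0.16 × 510 = 70.4 + 492.8 + 230.4 + 81.6 = 875.2
Overall = 0.25 × 879 + 0.625 × 357.2 + 0.125 × 875.2 = 219.75 + 223.25 + 109.4 = 552.4

$552.40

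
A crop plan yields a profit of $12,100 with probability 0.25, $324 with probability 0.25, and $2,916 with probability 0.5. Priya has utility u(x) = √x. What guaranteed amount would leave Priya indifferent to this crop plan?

$3,481

E[u] = 0.25·√12100 + 0.25·√324 + 0.5·√2916 = 0.25·110 + 0.25·18 + 0.5·54 = 59
CE = (59)² = 3481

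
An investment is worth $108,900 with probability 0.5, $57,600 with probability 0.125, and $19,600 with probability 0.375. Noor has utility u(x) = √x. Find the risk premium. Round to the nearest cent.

E[u] = 0.5·√108900 + 0.125·√57600 + 0.375·√19600 = 0.5·330 + 0.125·240 + 0.375·140 = 247.5
CE = (247.5)² = 61256.25
Risk premium = EV − CE = 69000 − 61256.25 = 7743.75

$7,743.75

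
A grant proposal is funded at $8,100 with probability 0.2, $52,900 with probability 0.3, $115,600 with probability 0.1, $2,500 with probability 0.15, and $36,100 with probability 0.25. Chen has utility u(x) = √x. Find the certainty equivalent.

$30,976

E[u] = 0.2·√8100 + 0.3·√52900 + 0.1·√115600 + 0.15·√2500 + 0.25·√36100 = 0.2·90 + 0.3·230 + 0.1·340 + 0.15·50 + 0.25·190 = 176
CE = (176)² = 30976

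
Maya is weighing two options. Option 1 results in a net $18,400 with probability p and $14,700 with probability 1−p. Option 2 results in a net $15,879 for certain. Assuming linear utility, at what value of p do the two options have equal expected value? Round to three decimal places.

p = 0.319

p·18400 + (1−p)·14700 = 15879
3700p + 14700 = 15879
p = (15879 − 14700) / 3700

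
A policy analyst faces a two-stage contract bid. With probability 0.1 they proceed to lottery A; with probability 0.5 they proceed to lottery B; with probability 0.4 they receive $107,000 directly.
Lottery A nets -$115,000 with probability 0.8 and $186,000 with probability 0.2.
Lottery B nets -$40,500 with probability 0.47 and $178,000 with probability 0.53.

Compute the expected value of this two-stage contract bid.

$74,972.50

EV(A) = 0.8 × (-115000) + 0.2 × 186000 = -92000 + 37200 = -54800
EV(B) = 0.47 × (-40500) + 0.53 × 178000 = -19035 + 94340 = 75305
Branch C: 107000 (certain)
Overall = 0.1 × (-54800) + 0.5 × 75305 + 0.4 × 107000 = -5480 + 37652.5 + 42800 = 74972.5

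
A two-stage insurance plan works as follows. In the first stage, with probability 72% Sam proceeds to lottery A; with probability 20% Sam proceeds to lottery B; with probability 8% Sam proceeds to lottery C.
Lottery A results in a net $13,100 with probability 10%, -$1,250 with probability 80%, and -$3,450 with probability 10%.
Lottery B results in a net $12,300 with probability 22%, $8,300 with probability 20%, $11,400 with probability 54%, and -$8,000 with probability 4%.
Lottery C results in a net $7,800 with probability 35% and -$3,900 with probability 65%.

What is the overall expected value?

EV(A) = 0.1 × 13100 + 0.8 × (-1250) + 0.1 × (-3450) = 1310 − 1000 − 345 = -35
EV(B) = 0.22 × 12300 + 0.2 × 8300 + 0.54 × 11400 + 0.04 × (-8000) = 2706 + 1660 + 6156 − 320 = 10202
EV(C) = 0.35 × 7800 + 0.65 × (-3900) = 2730 − 2535 = 195
Overall = 0.72 × (-35) + 0.2 × 10202 + 0.08 × 195 = -25.2 + 2040.4 + 15.6 = 2030.8

$2,030.80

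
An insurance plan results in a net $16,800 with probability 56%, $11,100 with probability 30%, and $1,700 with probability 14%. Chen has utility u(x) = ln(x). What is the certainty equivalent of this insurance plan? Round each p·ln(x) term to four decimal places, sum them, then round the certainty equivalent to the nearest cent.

E[u] = 0.56·ln(16800) + 0.3·ln(11100) + 0.14·ln(1700) = 5.4483 + 2.7944 + 1.0414 = 9.2841
CE = e^9.2841 ≈ 10765.48

$10,765.48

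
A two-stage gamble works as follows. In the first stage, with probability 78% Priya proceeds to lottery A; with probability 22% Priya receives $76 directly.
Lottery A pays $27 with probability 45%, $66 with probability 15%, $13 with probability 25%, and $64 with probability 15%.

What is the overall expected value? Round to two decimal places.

EV(A) = 0.45 × 27 + 0.15 × 66 + 0.25 × 13 + 0.15 × 64 = 12.15 + 9.9 + 3.25 + 9.6 = 34.9
Branch B: 76 (certain)
Overall = 0.78 × 34.9 + 0.22 × 76 = 27.222 + 16.72 = 43.942

$43.94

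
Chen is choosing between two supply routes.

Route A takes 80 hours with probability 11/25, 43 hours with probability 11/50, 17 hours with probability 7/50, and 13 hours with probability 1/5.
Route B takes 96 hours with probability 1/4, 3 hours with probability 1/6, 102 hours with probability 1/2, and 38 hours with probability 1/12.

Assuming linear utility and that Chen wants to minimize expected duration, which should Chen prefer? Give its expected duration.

Route A = 11/25 × 80 + 11/50 × 43 + 7/50 × 17 + 1/5 × 13 = 35.2 + 9.46 + 2.38 + 2.6 = 49.64
Route B = 1/4 × 96 + 1/6 × 3 + 1/2 × 102 + 1/12 × 38 = 24 + 0.5 + 51 + 3.1667 = 78.6667

Route A (49.64 hours)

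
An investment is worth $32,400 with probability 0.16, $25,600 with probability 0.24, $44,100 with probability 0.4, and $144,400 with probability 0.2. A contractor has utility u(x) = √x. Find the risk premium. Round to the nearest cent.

$6,228.16

E[u] = 0.16·√32400 + 0.24·√25600 + 0.4·√44100 + 0.2·√144400 = 0.16·180 + 0.24·160 + 0.4·210 + 0.2·380 = 227.2
CE = (227.2)² = 51619.84
Risk premium = EV − CE = 57848 − 51619.84 = 6228.16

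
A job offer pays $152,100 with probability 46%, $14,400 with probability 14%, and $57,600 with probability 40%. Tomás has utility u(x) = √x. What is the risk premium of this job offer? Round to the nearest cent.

$9,641.16

E[u] = 0.46·√152100 + 0.14·√14400 + 0.4·√57600 = 0.46·390 + 0.14·120 + 0.4·240 = 292.2
CE = (292.2)² = 85380.84
Risk premium = EV − CE = 95022 − 85380.84 = 9641.16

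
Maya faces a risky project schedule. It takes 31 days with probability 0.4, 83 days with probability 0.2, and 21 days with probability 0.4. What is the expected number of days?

37.4 days

EV = 0.4 × 31 + 0.2 × 83 + 0.4 × 21 = 12.4 + 16.6 + 8.4 = 37.4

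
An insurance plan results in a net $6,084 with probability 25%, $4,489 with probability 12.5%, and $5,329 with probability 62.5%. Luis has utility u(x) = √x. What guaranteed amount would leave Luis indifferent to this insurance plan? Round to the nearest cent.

$5,402.25

E[u] = 0.25·√6084 + 0.125·√4489 + 0.625·√5329 = 0.25·78 + 0.125·67 + 0.625·73 = 73.5
CE = (73.5)² = 5402.25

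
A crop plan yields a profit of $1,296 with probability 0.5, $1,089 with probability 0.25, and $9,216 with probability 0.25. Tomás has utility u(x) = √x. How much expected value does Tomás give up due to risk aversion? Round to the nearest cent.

E[u] = 0.5·√1296 + 0.25·√1089 + 0.25·√9216 = 0.5·36 + 0.25·33 + 0.25·96 = 50.25
CE = (50.25)² = 2525.0625
Risk premium = EV − CE = 3224.25 − 2525.0625 = 699.1875

$699.19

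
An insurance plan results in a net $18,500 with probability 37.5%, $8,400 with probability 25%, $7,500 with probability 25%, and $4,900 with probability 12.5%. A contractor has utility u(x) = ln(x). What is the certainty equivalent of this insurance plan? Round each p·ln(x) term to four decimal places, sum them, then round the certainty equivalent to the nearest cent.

$10,264.02

E[u] = 0.375·ln(18500) + 0.25·ln(8400) + 0.25·ln(7500) + 0.125·ln(4900) = 3.6846 + 2.2590 + 2.2307 + 1.0621 = 9.2364
CE = e^9.2364 ≈ 10264.02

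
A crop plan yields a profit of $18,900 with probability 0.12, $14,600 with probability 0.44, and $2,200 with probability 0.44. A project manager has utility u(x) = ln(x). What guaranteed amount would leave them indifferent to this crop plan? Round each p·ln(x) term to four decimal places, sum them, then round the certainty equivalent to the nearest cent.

$6,548.56

E[u] = 0.12·ln(18900) + 0.44·ln(14600) + 0.44·ln(2200) = 1.1816 + 4.2191 + 3.3863 = 8.7870
CE = e^8.7870 ≈ 6548.56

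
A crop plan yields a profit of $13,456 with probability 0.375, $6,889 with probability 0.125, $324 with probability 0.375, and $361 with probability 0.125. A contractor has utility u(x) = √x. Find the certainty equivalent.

E[u] = 0.375·√13456 + 0.125·√6889 + 0.375·√324 + 0.125·√361 = 0.375·116 + 0.125·83 + 0.375·18 + 0.125·19 = 63
CE = (63)² = 3969

$3,969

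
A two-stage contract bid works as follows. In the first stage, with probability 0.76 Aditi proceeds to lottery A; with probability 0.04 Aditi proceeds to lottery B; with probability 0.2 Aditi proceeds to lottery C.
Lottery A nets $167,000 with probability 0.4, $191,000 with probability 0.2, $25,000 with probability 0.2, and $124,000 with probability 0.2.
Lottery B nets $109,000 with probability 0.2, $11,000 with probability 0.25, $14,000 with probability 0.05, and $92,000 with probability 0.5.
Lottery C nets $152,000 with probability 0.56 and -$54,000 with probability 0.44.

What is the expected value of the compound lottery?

$117,570

EV(A) = 0.4 × 167000 + 0.2 × 191000 + 0.2 × 25000 + 0.2 × 124000 = 66800 + 38200 + 5000 + 24800 = 134800
EV(B) = 0.2 × 109000 + 0.25 × 11000 + 0.05 × 14000 + 0.5 × 92000 = 21800 + 2750 + 700 + 46000 = 71250
EV(C) = 0.56 × 152000 + 0.44 × (-54000) = 85120 − 23760 = 61360
Overall = 0.76 × 134800 + 0.04 × 71250 + 0.2 × 61360 = 102448 + 2850 + 12272 = 117570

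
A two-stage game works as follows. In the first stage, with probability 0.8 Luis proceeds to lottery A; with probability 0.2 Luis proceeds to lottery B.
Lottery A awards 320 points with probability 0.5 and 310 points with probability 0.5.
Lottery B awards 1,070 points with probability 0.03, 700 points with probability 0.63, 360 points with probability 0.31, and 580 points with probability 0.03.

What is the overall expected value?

EV(A) = 0.5 × 320 + 0.5 × 310 = 160 + 155 = 315
EV(B) = 0.03 × 1070 + 0.63 × 700 + 0.31 × 360 + 0.03 × 580 = 32.1 + 441 + 111.6 + 17.4 = 602.1
Overall = 0.8 × 315 + 0.2 × 602.1 = 252 + 120.42 = 372.42

372.42 points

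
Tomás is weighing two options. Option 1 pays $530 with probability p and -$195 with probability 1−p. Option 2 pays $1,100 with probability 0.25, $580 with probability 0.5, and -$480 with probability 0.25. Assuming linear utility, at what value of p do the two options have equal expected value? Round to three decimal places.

p = 0.883

EV(Option 2) = 0.25 × 1100 + 0.5 × 580 + 0.25 × (-480) = 275 + 290 − 120 = 445
p·530 + (1−p)·(-195) = 445
725p − 195 = 445
p = (445 + 195) / 725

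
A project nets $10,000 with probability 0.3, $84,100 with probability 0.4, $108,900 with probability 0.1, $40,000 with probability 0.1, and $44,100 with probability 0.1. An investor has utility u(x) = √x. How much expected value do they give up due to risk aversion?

$7,540

E[u] = 0.3·√10000 + 0.4·√84100 + 0.1·√108900 + 0.1·√40000 + 0.1·√44100 = 0.3·100 + 0.4·290 + 0.1·330 + 0.1·200 + 0.1·210 = 220
CE = (220)² = 48400
Risk premium = EV − CE = 55940 − 48400 = 7540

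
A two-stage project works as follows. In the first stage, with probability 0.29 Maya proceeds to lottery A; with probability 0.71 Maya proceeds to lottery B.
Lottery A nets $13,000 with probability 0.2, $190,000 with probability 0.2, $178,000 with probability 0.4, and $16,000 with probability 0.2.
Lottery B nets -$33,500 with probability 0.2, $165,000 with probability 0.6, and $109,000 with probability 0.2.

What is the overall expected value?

EV(A) = 0.2 × 13000 + 0.2 × 190000 + 0.4 × 178000 + 0.2 × 16000 = 2600 + 38000 + 71200 + 3200 = 115000
EV(B) = 0.2 × (-33500) + 0.6 × 165000 + 0.2 × 109000 = -6700 + 99000 + 21800 = 114100
Overall = 0.29 × 115000 + 0.71 × 114100 = 33350 + 81011 = 114361

$114,361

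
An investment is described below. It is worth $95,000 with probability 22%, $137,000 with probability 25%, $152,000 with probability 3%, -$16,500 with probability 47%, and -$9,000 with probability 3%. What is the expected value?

EV = 0.22 × 95000 + 0.25 × 137000 + 0.03 × 152000 + 0.47 × (-16500) + 0.03 × (-9000) = 20900 + 34250 + 4560 − 7755 − 270 = 51685

$51,685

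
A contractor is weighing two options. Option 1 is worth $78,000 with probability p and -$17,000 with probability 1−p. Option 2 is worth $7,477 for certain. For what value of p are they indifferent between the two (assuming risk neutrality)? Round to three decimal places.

p·78000 + (1−p)·(-17000) = 7477
95000p − 17000 = 7477
p = (7477 + 17000) / 95000

p = 0.258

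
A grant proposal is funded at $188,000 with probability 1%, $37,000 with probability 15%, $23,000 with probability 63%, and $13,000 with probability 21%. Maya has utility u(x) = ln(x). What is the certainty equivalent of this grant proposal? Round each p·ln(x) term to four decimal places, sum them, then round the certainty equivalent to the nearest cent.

E[u] = 0.01·ln(188000) + 0.15·ln(37000) + 0.63·ln(23000) + 0.21·ln(13000) = 0.1214 + 1.5778 + 6.3272 + 1.9893 = 10.0157
CE = e^10.0157 ≈ 22375.01

$22,375.01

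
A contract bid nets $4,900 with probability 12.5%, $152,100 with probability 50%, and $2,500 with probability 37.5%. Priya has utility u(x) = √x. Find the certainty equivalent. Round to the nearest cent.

E[u] = 0.125·√4900 + 0.5·√152100 + 0.375·√2500 = 0.125·70 + 0.5·390 + 0.375·50 = 222.5
CE = (222.5)² = 49506.25

$49,506.25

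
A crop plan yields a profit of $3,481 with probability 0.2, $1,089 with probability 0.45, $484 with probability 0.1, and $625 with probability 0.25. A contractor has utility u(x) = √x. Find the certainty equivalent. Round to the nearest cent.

$1,232.01

E[u] = 0.2·√3481 + 0.45·√1089 + 0.1·√484 + 0.25·√625 = 0.2·59 + 0.45·33 + 0.1·22 + 0.25·25 = 35.1
CE = (35.1)² = 1232.01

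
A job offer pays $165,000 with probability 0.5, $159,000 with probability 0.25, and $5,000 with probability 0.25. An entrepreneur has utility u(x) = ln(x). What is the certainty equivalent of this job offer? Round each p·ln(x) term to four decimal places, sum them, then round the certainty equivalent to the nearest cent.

$68,213.65

E[u] = 0.5·ln(165000) + 0.25·ln(159000) + 0.25·ln(5000) = 6.0069 + 2.9942 + 2.1293 = 11.1304
CE = e^11.1304 ≈ 68213.65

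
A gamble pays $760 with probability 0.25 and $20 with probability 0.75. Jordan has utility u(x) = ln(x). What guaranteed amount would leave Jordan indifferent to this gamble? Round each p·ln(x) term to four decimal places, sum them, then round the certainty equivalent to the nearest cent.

$49.66

E[u] = 0.25·ln(760) + 0.75·ln(20) = 1.6583 + 2.2468 = 3.9051
CE = e^3.9051 ≈ 49.66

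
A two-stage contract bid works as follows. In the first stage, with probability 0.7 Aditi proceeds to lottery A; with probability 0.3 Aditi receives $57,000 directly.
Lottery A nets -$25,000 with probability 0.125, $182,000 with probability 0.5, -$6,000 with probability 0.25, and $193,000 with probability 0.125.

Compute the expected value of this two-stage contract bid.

EV(A) = 0.125 × (-25000) + 0.5 × 182000 + 0.25 × (-6000) + 0.125 × 193000 = -3125 + 91000 − 1500 + 24125 = 110500
Branch B: 57000 (certain)
Overall = 0.7 × 110500 + 0.3 × 57000 = 77350 + 17100 = 94450

$94,450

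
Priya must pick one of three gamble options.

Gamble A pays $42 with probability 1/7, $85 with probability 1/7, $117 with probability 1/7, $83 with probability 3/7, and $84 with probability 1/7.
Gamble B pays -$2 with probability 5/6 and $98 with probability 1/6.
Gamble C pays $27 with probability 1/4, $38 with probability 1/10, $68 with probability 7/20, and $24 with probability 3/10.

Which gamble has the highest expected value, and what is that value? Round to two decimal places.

Gamble A = 1/7 × 42 + 1/7 × 85 + 1/7 × 117 + 3/7 × 83 + 1/7 × 84 = 6 + 12.1429 + 16.7143 + 35.5714 + 12 = 82.4286
Gamble B = 5/6 × (-2) + 1/6 × 98 = -1.6667 + 16.3333 = 14.6667
Gamble C = 1/4 × 27 + 1/10 × 38 + 7/20 × 68 + 3/10 × 24 = 6.75 + 3.8 + 23.8 + 7.2 = 41.55

Gamble A ($82.43)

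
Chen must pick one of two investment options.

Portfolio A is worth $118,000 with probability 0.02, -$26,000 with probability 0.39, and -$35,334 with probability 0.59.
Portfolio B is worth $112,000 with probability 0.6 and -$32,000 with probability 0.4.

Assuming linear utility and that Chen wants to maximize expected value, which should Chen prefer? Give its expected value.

Portfolio A = 0.02 × 118000 + 0.39 × (-26000) + 0.59 × (-35334) = 2360 − 10140 − 20847.06 = -28627.06
Portfolio B = 0.6 × 112000 + 0.4 × (-32000) = 67200 − 12800 = 54400

Portfolio B ($54,400)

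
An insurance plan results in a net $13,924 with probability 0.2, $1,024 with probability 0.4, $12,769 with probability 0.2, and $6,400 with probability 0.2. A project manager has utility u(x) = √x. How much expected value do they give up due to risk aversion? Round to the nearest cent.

E[u] = 0.2·√13924 + 0.4·√1024 + 0.2·√12769 + 0.2·√6400 = 0.2·118 + 0.4·32 + 0.2·113 + 0.2·80 = 75
CE = (75)² = 5625
Risk premium = EV − CE = 7028.2 − 5625 = 1403.2

$1,403.20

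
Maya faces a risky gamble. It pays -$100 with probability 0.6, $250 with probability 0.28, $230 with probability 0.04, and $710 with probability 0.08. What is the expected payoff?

$76

EV = 0.6 × (-100) + 0.28 × 250 + 0.04 × 230 + 0.08 × 710 = -60 + 70 + 9.2 + 56.8 = 76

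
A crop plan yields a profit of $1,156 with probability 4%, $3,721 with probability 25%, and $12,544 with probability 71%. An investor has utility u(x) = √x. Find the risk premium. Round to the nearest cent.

$641.75

E[u] = 0.04·√1156 + 0.25·√3721 + 0.71·√12544 = 0.04·34 + 0.25·61 + 0.71·112 = 96.13
CE = (96.13)² = 9240.9769
Risk premium = EV − CE = 9882.73 − 9240.9769 = 641.7531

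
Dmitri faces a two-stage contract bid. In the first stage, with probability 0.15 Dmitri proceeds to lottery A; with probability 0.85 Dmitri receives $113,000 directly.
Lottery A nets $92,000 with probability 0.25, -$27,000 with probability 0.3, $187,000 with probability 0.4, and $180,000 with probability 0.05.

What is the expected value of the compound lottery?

EV(A) = 0.25 × 92000 + 0.3 × (-27000) + 0.4 × 187000 + 0.05 × 180000 = 23000 − 8100 + 74800 + 9000 = 98700
Branch B: 113000 (certain)
Overall = 0.15 × 98700 + 0.85 × 113000 = 14805 + 96050 = 110855

$110,855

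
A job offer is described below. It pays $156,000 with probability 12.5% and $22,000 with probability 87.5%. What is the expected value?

EV = 0.125 × 156000 + 0.875 × 22000 = 19500 + 19250 = 38750

$38,750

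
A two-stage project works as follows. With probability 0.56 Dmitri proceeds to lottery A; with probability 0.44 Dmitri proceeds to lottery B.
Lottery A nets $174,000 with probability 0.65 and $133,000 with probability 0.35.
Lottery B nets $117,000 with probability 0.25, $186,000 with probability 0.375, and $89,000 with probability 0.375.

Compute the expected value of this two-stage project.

EV(A) = 0.65 × 174000 + 0.35 × 133000 = 113100 + 46550 = 159650
EV(B) = 0.25 × 117000 + 0.375 × 186000 + 0.375 × 89000 = 29250 + 69750 + 33375 = 132375
Overall = 0.56 × 159650 + 0.44 × 132375 = 89404 + 58245 = 147649

$147,649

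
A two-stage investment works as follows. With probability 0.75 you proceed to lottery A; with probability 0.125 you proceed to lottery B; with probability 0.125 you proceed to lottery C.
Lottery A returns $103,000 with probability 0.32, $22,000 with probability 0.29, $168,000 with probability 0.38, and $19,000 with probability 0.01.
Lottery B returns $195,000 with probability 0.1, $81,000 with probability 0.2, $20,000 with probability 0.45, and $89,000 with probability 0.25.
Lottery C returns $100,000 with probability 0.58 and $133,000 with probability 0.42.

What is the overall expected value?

EV(A) = 0.32 × 103000 + 0.29 × 22000 + 0.38 × 168000 + 0.01 × 19000 = 32960 + 6380 + 63840 + 190 = 103370
EV(B) = 0.1 × 195000 + 0.2 × 81000 + 0.45 × 20000 + 0.25 × 89000 = 19500 + 16200 + 9000 + 22250 = 66950
EV(C) = 0.58 × 100000 + 0.42 × 133000 = 58000 + 55860 = 113860
Overall = 0.75 × 103370 + 0.125 × 66950 + 0.125 × 113860 = 77527.5 + 8368.75 + 14232.5 = 100128.75

$100,128.75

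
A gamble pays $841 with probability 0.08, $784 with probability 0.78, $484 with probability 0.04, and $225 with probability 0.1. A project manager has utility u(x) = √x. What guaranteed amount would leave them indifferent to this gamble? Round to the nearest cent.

E[u] = 0.08·√841 + 0.78·√784 + 0.04·√484 + 0.1·√225 = 0.08·29 + 0.78·28 + 0.04·22 + 0.1·15 = 26.54
CE = (26.54)² = 704.3716

$704.37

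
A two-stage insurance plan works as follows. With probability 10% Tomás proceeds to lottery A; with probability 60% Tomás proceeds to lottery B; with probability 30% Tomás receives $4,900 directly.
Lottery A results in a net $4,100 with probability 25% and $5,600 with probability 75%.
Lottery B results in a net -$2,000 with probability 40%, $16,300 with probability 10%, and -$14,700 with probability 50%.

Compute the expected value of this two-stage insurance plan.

-$1,919.50

EV(A) = 0.25 × 4100 + 0.75 × 5600 = 1025 + 4200 = 5225
EV(B) = 0.4 × (-2000) + 0.1 × 16300 + 0.5 × (-14700) = -800 + 1630 − 7350 = -6520
Branch C: 4900 (certain)
Overall = 0.1 × 5225 + 0.6 × (-6520) + 0.3 × 4900 = 522.5 − 3912 + 1470 = -1919.5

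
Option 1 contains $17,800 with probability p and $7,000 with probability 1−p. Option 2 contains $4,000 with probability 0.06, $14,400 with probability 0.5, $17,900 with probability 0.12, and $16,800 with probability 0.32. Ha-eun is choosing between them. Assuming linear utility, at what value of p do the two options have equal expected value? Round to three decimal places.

p = 0.737

EV(Option 2) = 0.06 × 4000 + 0.5 × 14400 + 0.12 × 17900 + 0.32 × 16800 = 240 + 7200 + 2148 + 5376 = 14964
p·17800 + (1−p)·7000 = 14964
10800p + 7000 = 14964
p = (14964 − 7000) / 10800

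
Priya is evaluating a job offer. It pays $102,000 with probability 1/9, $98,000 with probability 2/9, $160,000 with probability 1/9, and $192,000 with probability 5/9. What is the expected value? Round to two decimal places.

$157,555.56

EV = 1/9 × 102000 + 2/9 × 98000 + 1/9 × 160000 + 5/9 × 192000 = 11333.3333 + 21777.7778 + 17777.7778 + 106666.6667 = 157555.5556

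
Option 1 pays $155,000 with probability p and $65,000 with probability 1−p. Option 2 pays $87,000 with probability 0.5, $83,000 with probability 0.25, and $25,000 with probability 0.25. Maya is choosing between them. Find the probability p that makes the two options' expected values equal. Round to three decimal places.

p = 0.061

EV(Option 2) = 0.5 × 87000 + 0.25 × 83000 + 0.25 × 25000 = 43500 + 20750 + 6250 = 70500
p·155000 + (1−p)·65000 = 70500
90000p + 65000 = 70500
p = (70500 − 65000) / 90000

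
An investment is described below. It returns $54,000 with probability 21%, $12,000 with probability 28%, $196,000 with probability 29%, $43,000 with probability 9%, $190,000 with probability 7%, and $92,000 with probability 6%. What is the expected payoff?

$94,230

EV = 0.21 × 54000 + 0.28 × 12000 + 0.29 × 196000 + 0.09 × 43000 + 0.07 × 190000 + 0.06 × 92000 = 11340 + 3360 + 56840 + 3870 + 13300 + 5520 = 94230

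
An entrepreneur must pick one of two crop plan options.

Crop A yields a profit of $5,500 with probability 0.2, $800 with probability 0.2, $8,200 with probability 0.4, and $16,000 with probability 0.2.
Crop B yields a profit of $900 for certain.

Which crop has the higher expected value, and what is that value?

Crop A ($7,740)

Crop A = 0.2 × 5500 + 0.2 × 800 + 0.4 × 8200 + 0.2 × 16000 = 1100 + 160 + 3280 + 3200 = 7740
Crop B: 900 (certain)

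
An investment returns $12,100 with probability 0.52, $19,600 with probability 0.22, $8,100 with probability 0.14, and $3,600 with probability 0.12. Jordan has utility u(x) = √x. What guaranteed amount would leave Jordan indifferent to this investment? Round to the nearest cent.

$11,620.84

E[u] = 0.52·√12100 + 0.22·√19600 + 0.14·√8100 + 0.12·√3600 = 0.52·110 + 0.22·140 + 0.14·90 + 0.12·60 = 107.8
CE = (107.8)² = 11620.84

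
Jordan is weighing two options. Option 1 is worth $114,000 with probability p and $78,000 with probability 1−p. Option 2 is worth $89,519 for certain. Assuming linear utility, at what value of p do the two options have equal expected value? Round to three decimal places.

p·114000 + (1−p)·78000 = 89519
36000p + 78000 = 89519
p = (89519 − 78000) / 36000

p = 0.320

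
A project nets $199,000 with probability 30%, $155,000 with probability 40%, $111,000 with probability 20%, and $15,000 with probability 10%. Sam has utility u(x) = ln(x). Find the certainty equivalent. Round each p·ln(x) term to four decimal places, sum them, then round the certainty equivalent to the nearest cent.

E[u] = 0.3·ln(199000) + 0.4·ln(155000) + 0.2·ln(111000) + 0.1·ln(15000) = 3.6603 + 4.7805 + 2.3235 + 0.9616 = 11.7259
CE = e^11.7259 ≈ 123735.31

$123,735.31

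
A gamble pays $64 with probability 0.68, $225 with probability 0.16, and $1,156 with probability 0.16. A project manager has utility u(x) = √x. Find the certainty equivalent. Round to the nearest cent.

E[u] = 0.68·√64 + 0.16·√225 + 0.16·√1156 = 0.68·8 + 0.16·15 + 0.16·34 = 13.28
CE = (13.28)² = 176.3584

$176.36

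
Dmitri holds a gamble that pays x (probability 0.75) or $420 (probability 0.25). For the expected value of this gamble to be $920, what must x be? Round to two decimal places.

0.75·x + 0.25·420 = 920
0.75·x = 920 − 105 = 815
x = 815 / 0.75 = 1086.6667

x = $1,086.67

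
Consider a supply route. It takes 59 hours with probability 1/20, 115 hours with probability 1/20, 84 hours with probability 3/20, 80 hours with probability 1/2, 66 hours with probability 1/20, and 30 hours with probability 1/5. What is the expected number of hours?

EV = 1/20 × 59 + 1/20 × 115 + 3/20 × 84 + 1/2 × 80 + 1/20 × 66 + 1/5 × 30 = 2.95 + 5.75 + 12.6 + 40 + 3.3 + 6 = 70.6

70.6 hours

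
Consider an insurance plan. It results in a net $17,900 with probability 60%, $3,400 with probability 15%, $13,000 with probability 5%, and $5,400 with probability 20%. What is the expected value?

EV = 0.6 × 17900 + 0.15 × 3400 + 0.05 × 13000 + 0.2 × 5400 = 10740 + 510 + 650 + 1080 = 12980

$12,980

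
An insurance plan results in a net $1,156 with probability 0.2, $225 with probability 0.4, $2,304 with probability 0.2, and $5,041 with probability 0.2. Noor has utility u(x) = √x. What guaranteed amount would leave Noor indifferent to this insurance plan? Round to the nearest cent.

$1,339.56

E[u] = 0.2·√1156 + 0.4·√225 + 0.2·√2304 + 0.2·√5041 = 0.2·34 + 0.4·15 + 0.2·48 + 0.2·71 = 36.6
CE = (36.6)² = 1339.56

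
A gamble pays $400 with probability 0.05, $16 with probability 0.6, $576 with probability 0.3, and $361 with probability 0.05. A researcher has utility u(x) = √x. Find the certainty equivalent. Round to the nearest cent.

$133.40

E[u] = 0.05·√400 + 0.6·√16 + 0.3·√576 + 0.05·√361 = 0.05·20 + 0.6·4 + 0.3·24 + 0.05·19 = 11.55
CE = (11.55)² = 133.4025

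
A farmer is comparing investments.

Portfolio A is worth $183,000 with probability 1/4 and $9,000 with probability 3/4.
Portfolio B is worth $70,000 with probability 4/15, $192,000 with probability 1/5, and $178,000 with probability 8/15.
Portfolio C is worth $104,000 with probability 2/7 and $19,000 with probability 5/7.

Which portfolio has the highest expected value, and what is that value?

Portfolio A = 1/4 × 183000 + 3/4 × 9000 = 45750 + 6750 = 52500
Portfolio B = 4/15 × 70000 + 1/5 × 192000 + 8/15 × 178000 = 18666.6667 + 38400 + 94933.3333 = 152000
Portfolio C = 2/7 × 104000 + 5/7 × 19000 = 29714.2857 + 13571.4286 = 43285.7143

Portfolio B ($152,000)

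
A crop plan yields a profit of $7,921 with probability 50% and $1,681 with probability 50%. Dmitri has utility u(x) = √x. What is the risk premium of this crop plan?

E[u] = 0.5·√7921 + 0.5·√1681 = 0.5·89 + 0.5·41 = 65
CE = (65)² = 4225
Risk premium = EV − CE = 4801 − 4225 = 576

$576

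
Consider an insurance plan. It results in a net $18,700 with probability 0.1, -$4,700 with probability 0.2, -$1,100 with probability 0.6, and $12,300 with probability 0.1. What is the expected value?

EV = 0.1 × 18700 + 0.2 × (-4700) + 0.6 × (-1100) + 0.1 × 12300 = 1870 − 940 − 660 + 1230 = 1500

$1,500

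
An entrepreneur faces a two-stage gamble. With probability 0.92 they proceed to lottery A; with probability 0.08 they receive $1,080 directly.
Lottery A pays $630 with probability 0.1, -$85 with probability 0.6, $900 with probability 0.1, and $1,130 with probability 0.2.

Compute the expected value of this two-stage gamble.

EV(A) = 0.1 × 630 + 0.6 × (-85) + 0.1 × 900 + 0.2 × 1130 = 63 − 51 + 90 + 226 = 328
Branch B: 1080 (certain)
Overall = 0.92 × 328 + 0.08 × 1080 = 301.76 + 86.4 = 388.16

$388.16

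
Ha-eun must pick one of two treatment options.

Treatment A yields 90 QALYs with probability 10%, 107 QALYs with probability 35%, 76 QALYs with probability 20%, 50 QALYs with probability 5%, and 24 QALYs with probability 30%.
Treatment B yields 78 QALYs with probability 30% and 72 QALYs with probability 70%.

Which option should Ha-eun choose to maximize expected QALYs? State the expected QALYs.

Treatment B (73.8 QALYs)

Treatment A = 0.1 × 90 + 0.35 × 107 + 0.2 × 76 + 0.05 × 50 + 0.3 × 24 = 9 + 37.45 + 15.2 + 2.5 + 7.2 = 71.35
Treatment B = 0.3 × 78 + 0.7 × 72 = 23.4 + 50.4 = 73.8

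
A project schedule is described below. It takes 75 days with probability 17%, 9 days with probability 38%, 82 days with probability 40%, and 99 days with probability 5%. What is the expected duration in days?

EV = 0.17 × 75 + 0.38 × 9 + 0.4 × 82 + 0.05 × 99 = 12.75 + 3.42 + 32.8 + 4.95 = 53.92

53.92 days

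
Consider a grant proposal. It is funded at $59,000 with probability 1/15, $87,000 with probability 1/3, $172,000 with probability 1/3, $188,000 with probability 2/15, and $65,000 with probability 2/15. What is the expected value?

$124,000

EV = 1/15 × 59000 + 1/3 × 87000 + 1/3 × 172000 + 2/15 × 188000 + 2/15 × 65000 = 3933.3333 + 29000 + 57333.3333 + 25066.6667 + 8666.6667 = 124000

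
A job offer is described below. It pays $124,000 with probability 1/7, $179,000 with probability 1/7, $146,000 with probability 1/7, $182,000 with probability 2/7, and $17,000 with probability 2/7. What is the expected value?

$121,000

EV = 1/7 × 124000 + 1/7 × 179000 + 1/7 × 146000 + 2/7 × 182000 + 2/7 × 17000 = 17714.2857 + 25571.4286 + 20857.1429 + 52000 + 4857.1429 = 121000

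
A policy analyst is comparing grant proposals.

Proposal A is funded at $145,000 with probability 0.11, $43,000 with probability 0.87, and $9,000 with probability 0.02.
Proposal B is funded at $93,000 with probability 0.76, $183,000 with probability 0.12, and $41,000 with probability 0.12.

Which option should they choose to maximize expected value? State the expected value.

Proposal B ($97,560)

Proposal A = 0.11 × 145000 + 0.87 × 43000 + 0.02 × 9000 = 15950 + 37410 + 180 = 53540
Proposal B = 0.76 × 93000 + 0.12 × 183000 + 0.12 × 41000 = 70680 + 21960 + 4920 = 97560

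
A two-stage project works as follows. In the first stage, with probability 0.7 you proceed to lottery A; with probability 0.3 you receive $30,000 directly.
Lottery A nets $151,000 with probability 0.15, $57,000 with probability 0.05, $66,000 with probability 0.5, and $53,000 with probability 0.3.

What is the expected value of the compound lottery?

$61,080

EV(A) = 0.15 × 151000 + 0.05 × 57000 + 0.5 × 66000 + 0.3 × 53000 = 22650 + 2850 + 33000 + 15900 = 74400
Branch B: 30000 (certain)
Overall = 0.7 × 74400 + 0.3 × 30000 = 52080 + 9000 = 61080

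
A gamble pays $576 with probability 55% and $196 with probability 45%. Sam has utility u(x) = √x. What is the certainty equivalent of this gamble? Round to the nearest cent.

E[u] = 0.55·√576 + 0.45·√196 = 0.55·24 + 0.45·14 = 19.5
CE = (19.5)² = 380.25

$380.25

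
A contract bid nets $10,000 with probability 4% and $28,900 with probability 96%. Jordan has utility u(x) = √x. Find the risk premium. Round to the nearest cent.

$188.16

E[u] = 0.04·√10000 + 0.96·√28900 = 0.04·100 + 0.96·170 = 167.2
CE = (167.2)² = 27955.84
Risk premium = EV − CE = 28144 − 27955.84 = 188.16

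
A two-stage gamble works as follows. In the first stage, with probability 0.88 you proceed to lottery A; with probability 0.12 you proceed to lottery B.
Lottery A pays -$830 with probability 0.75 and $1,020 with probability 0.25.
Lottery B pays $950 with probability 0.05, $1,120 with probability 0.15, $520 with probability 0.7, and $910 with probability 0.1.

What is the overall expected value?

-$242.94

EV(A) = 0.75 × (-830) + 0.25 × 1020 = -622.5 + 255 = -367.5
EV(B) = 0.05 × 950 + 0.15 × 1120 + 0.7 × 520 + 0.1 × 910 = 47.5 + 168 + 364 + 91 = 670.5
Overall = 0.88 × (-367.5) + 0.12 × 670.5 = -323.4 + 80.46 = -242.94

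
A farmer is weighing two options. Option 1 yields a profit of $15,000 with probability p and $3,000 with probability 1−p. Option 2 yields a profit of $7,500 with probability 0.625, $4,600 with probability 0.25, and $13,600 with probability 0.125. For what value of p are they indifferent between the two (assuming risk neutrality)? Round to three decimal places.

EV(Option 2) = 0.625 × 7500 + 0.25 × 4600 + 0.125 × 13600 = 4687.5 + 1150 + 1700 = 7537.5
p·15000 + (1−p)·3000 = 7537.5
12000p + 3000 = 7537.5
p = (7537.5 − 3000) / 12000

p = 0.378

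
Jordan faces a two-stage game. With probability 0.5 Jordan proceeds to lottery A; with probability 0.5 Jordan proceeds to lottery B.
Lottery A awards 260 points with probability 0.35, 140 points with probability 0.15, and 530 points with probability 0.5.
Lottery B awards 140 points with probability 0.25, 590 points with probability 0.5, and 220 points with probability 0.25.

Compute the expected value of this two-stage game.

381 points

EV(A) = 0.35 × 260 + 0.15 × 140 + 0.5 × 530 = 91 + 21 + 265 = 377
EV(B) = 0.25 × 140 + 0.5 × 590 + 0.25 × 220 = 35 + 295 + 55 = 385
Overall = 0.5 × 377 + 0.5 × 385 = 188.5 + 192.5 = 381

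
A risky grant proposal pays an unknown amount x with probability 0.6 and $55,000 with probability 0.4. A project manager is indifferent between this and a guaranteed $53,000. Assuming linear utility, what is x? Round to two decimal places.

x = $51,666.67

0.6·x + 0.4·55000 = 53000
0.6·x = 53000 − 22000 = 31000
x = 31000 / 0.6 = 51666.6667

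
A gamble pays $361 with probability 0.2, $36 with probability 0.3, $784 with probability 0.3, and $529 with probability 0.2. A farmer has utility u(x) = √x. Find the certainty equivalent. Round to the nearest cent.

E[u] = 0.2·√361 + 0.3·√36 + 0.3·√784 + 0.2·√529 = 0.2·19 + 0.3·6 + 0.3·28 + 0.2·23 = 18.6
CE = (18.6)² = 345.96

$345.96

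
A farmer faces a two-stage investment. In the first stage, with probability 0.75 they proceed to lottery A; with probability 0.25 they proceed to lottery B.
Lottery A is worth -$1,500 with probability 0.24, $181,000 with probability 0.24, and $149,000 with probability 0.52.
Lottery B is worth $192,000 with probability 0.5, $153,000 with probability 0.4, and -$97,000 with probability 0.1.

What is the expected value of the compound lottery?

EV(A) = 0.24 × (-1500) + 0.24 × 181000 + 0.52 × 149000 = -360 + 43440 + 77480 = 120560
EV(B) = 0.5 × 192000 + 0.4 × 153000 + 0.1 × (-97000) = 96000 + 61200 − 9700 = 147500
Overall = 0.75 × 120560 + 0.25 × 147500 = 90420 + 36875 = 127295

$127,295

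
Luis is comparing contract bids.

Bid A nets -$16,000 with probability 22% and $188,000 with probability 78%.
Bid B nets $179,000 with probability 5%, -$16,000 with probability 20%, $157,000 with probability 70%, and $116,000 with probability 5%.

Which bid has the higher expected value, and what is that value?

Bid A ($143,120)

Bid A = 0.22 × (-16000) + 0.78 × 188000 = -3520 + 146640 = 143120
Bid B = 0.05 × 179000 + 0.2 × (-16000) + 0.7 × 157000 + 0.05 × 116000 = 8950 − 3200 + 109900 + 5800 = 121450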